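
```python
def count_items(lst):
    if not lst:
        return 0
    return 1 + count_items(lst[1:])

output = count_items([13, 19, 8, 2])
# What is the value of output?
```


count_items([13, 19, 8, 2])
= 1 + count_items([19, 8, 2])
= 1 + 1 + count_items([8, 2])
= 1 + 1 + 1 + count_items([2])
= 1 + 1 + 1 + 1 + count_items([])
= 1 + 1 + 1 + 1 + 0
= 4


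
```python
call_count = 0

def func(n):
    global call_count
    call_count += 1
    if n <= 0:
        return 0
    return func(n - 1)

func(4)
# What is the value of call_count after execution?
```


func(4) calls func(3) calls ... calls func(0)
Total calls: 4 + 1 (for base case) = 5


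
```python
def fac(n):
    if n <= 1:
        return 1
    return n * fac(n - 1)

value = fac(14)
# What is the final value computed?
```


fac(14)
= 14 * fac(13)
= 14 * 13 * fac(12)
= 14 * 13 * 12 * fac(11)
= 14 * 13 * 12 * 11 * fac(10)
= 14 * 13 * 12 * 11 * 10 * fac(9)
= 14 * 13 * 12 * 11 * 10 * 9 * fac(8)
= 14 * 13 * 12 * 11 * 10 * 9 * 8 * fac(7)
= 14 * 13 * 12 * 11 * 10 * 9 * 8 * 7 * fac(6)
= 14 * 13 * 12 * 11 * 10 * 9 * 8 * 7 * 6 * fac(5)
= 14 * 13 * 12 * 11 * 10 * 9 * 8 * 7 * 6 * 5 * fac(4)
= 14 * 13 * 12 * 11 * 10 * 9 * 8 * 7 * 6 * 5 * 4 * fac(3)
= 14 * 13 * 12 * 11 * 10 * 9 * 8 * 7 * 6 * 5 * 4 * 3 * fac(2)
= 14 * 13 * 12 * 11 * 10 * 9 * 8 * 7 * 6 * 5 * 4 * 3 * 2 * fac(1)
= 14 * 13 * 12 * 11 * 10 * 9 * 8 * 7 * 6 * 5 * 4 * 3 * 2 * 1
= 87178291200


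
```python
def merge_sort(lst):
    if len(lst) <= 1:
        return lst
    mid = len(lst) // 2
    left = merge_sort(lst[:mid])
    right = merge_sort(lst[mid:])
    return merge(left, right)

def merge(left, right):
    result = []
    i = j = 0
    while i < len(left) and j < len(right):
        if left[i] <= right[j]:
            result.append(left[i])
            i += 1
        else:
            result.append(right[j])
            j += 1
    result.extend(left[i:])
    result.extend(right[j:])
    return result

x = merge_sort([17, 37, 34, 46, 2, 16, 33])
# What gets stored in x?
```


merge_sort([17, 37, 34, 46, 2, 16, 33])
Split into [17, 37, 34] and [46, 2, 16, 33]
Left sorted: [17, 34, 37]
Right sorted: [2, 16, 33, 46]
Merge [17, 34, 37] and [2, 16, 33, 46]
= [2, 16, 17, 33, 34, 37, 46]


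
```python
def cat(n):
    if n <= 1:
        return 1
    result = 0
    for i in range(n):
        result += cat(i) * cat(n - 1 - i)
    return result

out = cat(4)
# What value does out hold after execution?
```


cat(4)
= sum of cat(i) * cat(4-1-i) for i in 0..3
First compute sub-values bottom-up:
  cat(0) = 1, cat(1) = 1
  cat(2) = 1*1 + 1*1 = 2
  cat(3) = 1*2 + 1*1 + 2*1 = 5
Now cat(4):
  cat(0)*cat(3) = 1*5 = 5
  cat(1)*cat(2) = 1*2 = 2
  cat(2)*cat(1) = 2*1 = 2
  cat(3)*cat(0) = 5*1 = 5
= 5 + 2 + 2 + 5
= 14


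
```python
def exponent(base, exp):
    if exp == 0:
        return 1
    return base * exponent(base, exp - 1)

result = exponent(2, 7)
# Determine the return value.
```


exponent(2, 7)
= 2 * exponent(2, 6)
= 2 * 2 * exponent(2, 5)
= 2 * 2 * 2 * exponent(2, 4)
= 2 * 2 * 2 * 2 * exponent(2, 3)
= 2 * 2 * 2 * 2 * 2 * exponent(2, 2)
= 2 * 2 * 2 * 2 * 2 * 2 * exponent(2, 1)
= 2 * 2 * 2 * 2 * 2 * 2 * 2 * exponent(2, 0)
= 2 * 2 * 2 * 2 * 2 * 2 * 2 * 1
= 128


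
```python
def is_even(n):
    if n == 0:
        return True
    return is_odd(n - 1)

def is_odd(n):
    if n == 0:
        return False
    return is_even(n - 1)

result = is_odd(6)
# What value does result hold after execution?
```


is_odd(6)
= is_even(5)
= is_odd(4)
= is_even(3)
= is_odd(2)
= is_even(1)
= is_odd(0)
n == 0: return False
= False


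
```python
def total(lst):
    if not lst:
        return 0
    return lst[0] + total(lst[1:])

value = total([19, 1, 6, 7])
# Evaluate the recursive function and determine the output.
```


total([19, 1, 6, 7])
= 19 + total([1, 6, 7])
= 19 + 1 + total([6, 7])
= 19 + 1 + 6 + total([7])
= 19 + 1 + 6 + 7 + total([])
= 19 + 1 + 6 + 7 + 0
= 33


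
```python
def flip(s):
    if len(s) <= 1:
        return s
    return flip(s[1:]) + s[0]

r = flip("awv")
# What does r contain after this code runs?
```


flip("awv")
= flip("wv") + "a"
= flip("v") + "w" + "a"
= "v" + "w" + "a"
= "vwa"


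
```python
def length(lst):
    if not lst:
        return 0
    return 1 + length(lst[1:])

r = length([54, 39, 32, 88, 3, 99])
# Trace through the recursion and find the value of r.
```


length([54, 39, 32, 88, 3, 99])
= 1 + length([39, 32, 88, 3, 99])
= 1 + 1 + length([32, 88, 3, 99])
= 1 + 1 + 1 + length([88, 3, 99])
= 1 + 1 + 1 + 1 + length([3, 99])
= 1 + 1 + 1 + 1 + 1 + length([99])
= 1 + 1 + 1 + 1 + 1 + 1 + length([])
= 1 + 1 + 1 + 1 + 1 + 1 + 0
= 6


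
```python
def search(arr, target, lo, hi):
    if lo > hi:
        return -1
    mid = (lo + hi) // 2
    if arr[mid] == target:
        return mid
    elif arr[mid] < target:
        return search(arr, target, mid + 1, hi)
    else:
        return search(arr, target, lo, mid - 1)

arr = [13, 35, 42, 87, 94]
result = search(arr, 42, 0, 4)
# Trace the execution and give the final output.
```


search(arr, 42, 0, 4)
lo=0, hi=4, mid=2, arr[mid]=42
arr[2] == 42, found at index 2
= 2


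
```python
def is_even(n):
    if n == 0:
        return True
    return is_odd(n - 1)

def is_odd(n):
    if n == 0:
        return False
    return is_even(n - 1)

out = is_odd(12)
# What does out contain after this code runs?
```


is_odd(12)
= is_even(11)
= is_odd(10)
= is_even(9)
= is_odd(8)
= is_even(7)
= is_odd(6)
= is_even(5)
= is_odd(4)
= is_even(3)
= is_odd(2)
= is_even(1)
= is_odd(0)
n == 0: return False
= False


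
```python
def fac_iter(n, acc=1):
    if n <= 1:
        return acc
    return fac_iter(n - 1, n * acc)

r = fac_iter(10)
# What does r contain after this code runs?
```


fac_iter(10, 1)
= fac_iter(9, 10 * 1) = fac_iter(9, 10)
= fac_iter(8, 9 * 10) = fac_iter(8, 90)
= fac_iter(7, 8 * 90) = fac_iter(7, 720)
= fac_iter(6, 7 * 720) = fac_iter(6, 5040)
= fac_iter(5, 6 * 5040) = fac_iter(5, 30240)
= fac_iter(4, 5 * 30240) = fac_iter(4, 151200)
= fac_iter(3, 4 * 151200) = fac_iter(3, 604800)
= fac_iter(2, 3 * 604800) = fac_iter(2, 1814400)
= fac_iter(1, 2 * 1814400) = fac_iter(1, 3628800)
n <= 1, return acc = 3628800


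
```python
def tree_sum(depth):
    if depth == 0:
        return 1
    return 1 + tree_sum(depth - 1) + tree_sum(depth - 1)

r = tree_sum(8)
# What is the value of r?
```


tree_sum(8)
= 1 + tree_sum(7) + tree_sum(7)
= 1 + 2 * tree_sum(7)
tree_sum(k) = 2^(k+1) - 1
tree_sum(0) = 1
tree_sum(1) = 3
tree_sum(2) = 7
tree_sum(3) = 15
tree_sum(4) = 31
tree_sum(8) = 2^9 - 1 = 511


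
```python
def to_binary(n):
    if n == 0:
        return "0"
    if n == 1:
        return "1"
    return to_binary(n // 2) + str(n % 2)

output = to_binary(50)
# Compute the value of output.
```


to_binary(50)
= to_binary(25) + "0"
= to_binary(12) + "1" + "0"
= to_binary(6) + "0" + "1" + "0"
= to_binary(3) + "0" + "0" + "1" + "0"
= to_binary(1) + "1" + "0" + "0" + "1" + "0"
= "1" + "1" + "0" + "0" + "1" + "0"
= "110010"


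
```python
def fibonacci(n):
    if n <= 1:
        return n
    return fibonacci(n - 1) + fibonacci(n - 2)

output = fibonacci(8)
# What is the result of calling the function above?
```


fibonacci(8)
= fibonacci(7) + fibonacci(6)
= (fibonacci(6) + fibonacci(5)) + fibonacci(6)
Computing bottom-up: fibonacci(0)=0, fibonacci(1)=1, fibonacci(2)=1, fibonacci(3)=2, fibonacci(4)=3, fibonacci(5)=5, fibonacci(6)=8, fibonacci(7)=13, fibonacci(8)=21
= 21


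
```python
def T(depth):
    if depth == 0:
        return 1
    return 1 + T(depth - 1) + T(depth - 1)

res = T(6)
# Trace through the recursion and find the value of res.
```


T(6)
= 1 + T(5) + T(5)
= 1 + 2 * T(5)
T(k) = 2^(k+1) - 1
T(0) = 1
T(1) = 3
T(2) = 7
T(3) = 15
T(4) = 31
T(6) = 2^7 - 1 = 127


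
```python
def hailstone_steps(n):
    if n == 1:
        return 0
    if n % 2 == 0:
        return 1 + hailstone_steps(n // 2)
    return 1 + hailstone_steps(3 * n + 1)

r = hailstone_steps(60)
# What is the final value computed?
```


hailstone_steps(60)
60 is even -> hailstone_steps(30)
30 is even -> hailstone_steps(15)
15 is odd -> 3*15+1 = 46 -> hailstone_steps(46)
46 is even -> hailstone_steps(23)
23 is odd -> 3*23+1 = 70 -> hailstone_steps(70)
70 is even -> hailstone_steps(35)
35 is odd -> 3*35+1 = 106 -> hailstone_steps(106)
106 is even -> hailstone_steps(53)
53 is odd -> 3*53+1 = 160 -> hailstone_steps(160)
160 is even -> hailstone_steps(80)
80 is even -> hailstone_steps(40)
40 is even -> hailstone_steps(20)
20 is even -> hailstone_steps(10)
10 is even -> hailstone_steps(5)
5 is odd -> 3*5+1 = 16 -> hailstone_steps(16)
16 is even -> hailstone_steps(8)
8 is even -> hailstone_steps(4)
4 is even -> hailstone_steps(2)
2 is even -> hailstone_steps(1)
Reached 1 after 19 steps
= 19


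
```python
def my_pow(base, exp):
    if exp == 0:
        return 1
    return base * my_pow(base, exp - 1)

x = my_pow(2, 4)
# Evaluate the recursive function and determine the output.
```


my_pow(2, 4)
= 2 * my_pow(2, 3)
= 2 * 2 * my_pow(2, 2)
= 2 * 2 * 2 * my_pow(2, 1)
= 2 * 2 * 2 * 2 * my_pow(2, 0)
= 2 * 2 * 2 * 2 * 1
= 16


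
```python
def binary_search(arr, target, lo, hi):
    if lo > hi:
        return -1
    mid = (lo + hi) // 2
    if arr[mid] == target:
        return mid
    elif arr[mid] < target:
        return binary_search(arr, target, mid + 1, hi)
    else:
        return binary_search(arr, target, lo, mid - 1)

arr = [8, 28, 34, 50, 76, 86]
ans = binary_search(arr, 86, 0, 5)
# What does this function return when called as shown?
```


binary_search(arr, 86, 0, 5)
lo=0, hi=5, mid=2, arr[mid]=34
34 < 86, search right half
lo=3, hi=5, mid=4, arr[mid]=76
76 < 86, search right half
lo=5, hi=5, mid=5, arr[mid]=86
arr[5] == 86, found at index 5
= 5


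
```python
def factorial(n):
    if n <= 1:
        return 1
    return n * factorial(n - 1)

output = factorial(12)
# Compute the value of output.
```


factorial(12)
= 12 * factorial(11)
= 12 * 11 * factorial(10)
= 12 * 11 * 10 * factorial(9)
= 12 * 11 * 10 * 9 * factorial(8)
= 12 * 11 * 10 * 9 * 8 * factorial(7)
= 12 * 11 * 10 * 9 * 8 * 7 * factorial(6)
= 12 * 11 * 10 * 9 * 8 * 7 * 6 * factorial(5)
= 12 * 11 * 10 * 9 * 8 * 7 * 6 * 5 * factorial(4)
= 12 * 11 * 10 * 9 * 8 * 7 * 6 * 5 * 4 * factorial(3)
= 12 * 11 * 10 * 9 * 8 * 7 * 6 * 5 * 4 * 3 * factorial(2)
= 12 * 11 * 10 * 9 * 8 * 7 * 6 * 5 * 4 * 3 * 2 * factorial(1)
= 12 * 11 * 10 * 9 * 8 * 7 * 6 * 5 * 4 * 3 * 2 * 1
= 479001600


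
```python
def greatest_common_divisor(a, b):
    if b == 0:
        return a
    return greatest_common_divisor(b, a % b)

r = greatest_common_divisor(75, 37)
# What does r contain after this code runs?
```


greatest_common_divisor(75, 37)
= greatest_common_divisor(37, 75 % 37) = greatest_common_divisor(37, 1)
= greatest_common_divisor(1, 37 % 1) = greatest_common_divisor(1, 0)
b == 0, return a = 1


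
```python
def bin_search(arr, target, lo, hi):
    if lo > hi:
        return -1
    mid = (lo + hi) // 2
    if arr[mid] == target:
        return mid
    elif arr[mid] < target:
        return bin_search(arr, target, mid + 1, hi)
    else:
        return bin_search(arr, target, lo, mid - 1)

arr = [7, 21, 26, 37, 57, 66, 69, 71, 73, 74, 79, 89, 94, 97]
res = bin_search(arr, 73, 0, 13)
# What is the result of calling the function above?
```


bin_search(arr, 73, 0, 13)
lo=0, hi=13, mid=6, arr[mid]=69
69 < 73, search right half
lo=7, hi=13, mid=10, arr[mid]=79
79 > 73, search left half
lo=7, hi=9, mid=8, arr[mid]=73
arr[8] == 73, found at index 8
= 8


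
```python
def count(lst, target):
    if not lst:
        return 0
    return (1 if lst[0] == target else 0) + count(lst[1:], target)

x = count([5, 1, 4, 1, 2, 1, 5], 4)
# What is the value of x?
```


count([5, 1, 4, 1, 2, 1, 5], 4)
lst[0]=5 != 4: 0 + count([1, 4, 1, 2, 1, 5], 4)
lst[0]=1 != 4: 0 + count([4, 1, 2, 1, 5], 4)
lst[0]=4 == 4: 1 + count([1, 2, 1, 5], 4)
lst[0]=1 != 4: 0 + count([2, 1, 5], 4)
lst[0]=2 != 4: 0 + count([1, 5], 4)
lst[0]=1 != 4: 0 + count([5], 4)
lst[0]=5 != 4: 0 + count([], 4)
= 1


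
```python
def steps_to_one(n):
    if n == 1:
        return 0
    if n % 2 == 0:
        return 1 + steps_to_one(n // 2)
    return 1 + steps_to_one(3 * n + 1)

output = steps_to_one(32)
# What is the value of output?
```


steps_to_one(32)
32 is even -> steps_to_one(16)
16 is even -> steps_to_one(8)
8 is even -> steps_to_one(4)
4 is even -> steps_to_one(2)
2 is even -> steps_to_one(1)
Reached 1 after 5 steps
= 5


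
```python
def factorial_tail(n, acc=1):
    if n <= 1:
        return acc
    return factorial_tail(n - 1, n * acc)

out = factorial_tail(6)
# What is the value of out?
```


factorial_tail(6, 1)
= factorial_tail(5, 6 * 1) = factorial_tail(5, 6)
= factorial_tail(4, 5 * 6) = factorial_tail(4, 30)
= factorial_tail(3, 4 * 30) = factorial_tail(3, 120)
= factorial_tail(2, 3 * 120) = factorial_tail(2, 360)
= factorial_tail(1, 2 * 360) = factorial_tail(1, 720)
n <= 1, return acc = 720


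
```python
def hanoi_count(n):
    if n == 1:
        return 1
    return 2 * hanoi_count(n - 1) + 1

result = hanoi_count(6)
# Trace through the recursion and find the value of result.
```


hanoi_count(6)
= 2 * hanoi_count(5) + 1
= 2 * (2 * hanoi_count(4) + 1) + 1
= 2 * (2 * (2 * hanoi_count(3) + 1) + 1) + 1
= 2 * (2 * (2 * (2 * hanoi_count(2) + 1) + 1) + 1) + 1
= 2 * (2 * (2 * (2 * (2 * hanoi_count(1) + 1) + 1) + 1) + 1) + 1
Now compute bottom-up:
hanoi_count(1) = 1
hanoi_count(2) = 2 * 1 + 1 = 3
hanoi_count(3) = 2 * 3 + 1 = 7
hanoi_count(4) = 2 * 7 + 1 = 15
hanoi_count(5) = 2 * 15 + 1 = 31
hanoi_count(6) = 2 * 31 + 1 = 63
= 63


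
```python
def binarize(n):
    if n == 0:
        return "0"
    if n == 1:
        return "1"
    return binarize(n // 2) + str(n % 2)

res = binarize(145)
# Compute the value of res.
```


binarize(145)
= binarize(72) + "1"
= binarize(36) + "0" + "1"
= binarize(18) + "0" + "0" + "1"
= binarize(9) + "0" + "0" + "0" + "1"
= binarize(4) + "1" + "0" + "0" + "0" + "1"
= binarize(2) + "0" + "1" + "0" + "0" + "0" + "1"
= binarize(1) + "0" + "0" + "1" + "0" + "0" + "0" + "1"
= "1" + "0" + "0" + "1" + "0" + "0" + "0" + "1"
= "10010001"


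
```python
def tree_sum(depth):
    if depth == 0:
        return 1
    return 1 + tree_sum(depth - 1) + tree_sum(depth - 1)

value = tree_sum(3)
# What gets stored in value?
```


tree_sum(3)
= 1 + tree_sum(2) + tree_sum(2)
= 1 + 2 * tree_sum(2)
tree_sum(k) = 2^(k+1) - 1
tree_sum(0) = 1
tree_sum(1) = 3
tree_sum(2) = 7
tree_sum(3) = 15
tree_sum(3) = 2^4 - 1 = 15


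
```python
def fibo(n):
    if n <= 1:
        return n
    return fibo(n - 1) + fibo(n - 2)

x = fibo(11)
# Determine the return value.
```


fibo(11)
= fibo(10) + fibo(9)
= (fibo(9) + fibo(8)) + fibo(9)
Computing bottom-up: fibo(0)=0, fibo(1)=1, fibo(2)=1, fibo(3)=2, fibo(4)=3, fibo(5)=5, fibo(6)=8, fibo(7)=13, fibo(8)=21, fibo(9)=34, fibo(10)=55, fibo(11)=89
= 89


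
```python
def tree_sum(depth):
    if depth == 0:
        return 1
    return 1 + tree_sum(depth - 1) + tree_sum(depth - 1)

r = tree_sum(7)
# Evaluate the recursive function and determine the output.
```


tree_sum(7)
= 1 + tree_sum(6) + tree_sum(6)
= 1 + 2 * tree_sum(6)
tree_sum(k) = 2^(k+1) - 1
tree_sum(0) = 1
tree_sum(1) = 3
tree_sum(2) = 7
tree_sum(3) = 15
tree_sum(4) = 31
tree_sum(7) = 2^8 - 1 = 255


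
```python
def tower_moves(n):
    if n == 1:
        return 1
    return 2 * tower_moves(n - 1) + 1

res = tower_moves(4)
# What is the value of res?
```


tower_moves(4)
= 2 * tower_moves(3) + 1
= 2 * (2 * tower_moves(2) + 1) + 1
= 2 * (2 * (2 * tower_moves(1) + 1) + 1) + 1
Now compute bottom-up:
tower_moves(1) = 1
tower_moves(2) = 2 * 1 + 1 = 3
tower_moves(3) = 2 * 3 + 1 = 7
tower_moves(4) = 2 * 7 + 1 = 15
= 15


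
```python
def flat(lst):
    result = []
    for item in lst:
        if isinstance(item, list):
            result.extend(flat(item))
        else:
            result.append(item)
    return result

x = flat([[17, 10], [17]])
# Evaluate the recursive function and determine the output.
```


flat([[17, 10], [17]])
Processing each element:
  [17, 10] is a list -> flat recursively -> [17, 10]
  [17] is a list -> flat recursively -> [17]
= [17, 10, 17]


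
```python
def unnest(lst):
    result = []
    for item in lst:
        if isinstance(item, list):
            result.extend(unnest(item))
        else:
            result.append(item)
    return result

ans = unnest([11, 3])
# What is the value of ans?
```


unnest([11, 3])
Processing each element:
  11 is not a list -> append 11
  3 is not a list -> append 3
= [11, 3]


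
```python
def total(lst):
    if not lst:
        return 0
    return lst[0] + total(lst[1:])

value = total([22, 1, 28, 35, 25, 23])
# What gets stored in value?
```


total([22, 1, 28, 35, 25, 23])
= 22 + total([1, 28, 35, 25, 23])
= 22 + 1 + total([28, 35, 25, 23])
= 22 + 1 + 28 + total([35, 25, 23])
= 22 + 1 + 28 + 35 + total([25, 23])
= 22 + 1 + 28 + 35 + 25 + total([23])
= 22 + 1 + 28 + 35 + 25 + 23 + total([])
= 22 + 1 + 28 + 35 + 25 + 23 + 0
= 134


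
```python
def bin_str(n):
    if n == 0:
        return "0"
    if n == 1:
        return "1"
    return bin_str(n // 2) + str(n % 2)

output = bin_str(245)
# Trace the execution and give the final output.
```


bin_str(245)
= bin_str(122) + "1"
= bin_str(61) + "0" + "1"
= bin_str(30) + "1" + "0" + "1"
= bin_str(15) + "0" + "1" + "0" + "1"
= bin_str(7) + "1" + "0" + "1" + "0" + "1"
= bin_str(3) + "1" + "1" + "0" + "1" + "0" + "1"
= bin_str(1) + "1" + "1" + "1" + "0" + "1" + "0" + "1"
= "1" + "1" + "1" + "1" + "0" + "1" + "0" + "1"
= "11110101"


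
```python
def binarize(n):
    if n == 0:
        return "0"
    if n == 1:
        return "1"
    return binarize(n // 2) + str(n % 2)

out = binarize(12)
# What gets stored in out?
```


binarize(12)
= binarize(6) + "0"
= binarize(3) + "0" + "0"
= binarize(1) + "1" + "0" + "0"
= "1" + "1" + "0" + "0"
= "1100"


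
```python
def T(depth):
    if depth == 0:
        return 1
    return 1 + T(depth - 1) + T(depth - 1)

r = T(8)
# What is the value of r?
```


T(8)
= 1 + T(7) + T(7)
= 1 + 2 * T(7)
T(k) = 2^(k+1) - 1
T(0) = 1
T(1) = 3
T(2) = 7
T(3) = 15
T(4) = 31
T(8) = 2^9 - 1 = 511


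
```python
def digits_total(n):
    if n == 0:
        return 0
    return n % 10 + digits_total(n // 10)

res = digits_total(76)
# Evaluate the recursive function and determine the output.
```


digits_total(76)
= 6 + digits_total(7)
= 6 + 7 + digits_total(0)
= 6 + 7 + 0
= 13


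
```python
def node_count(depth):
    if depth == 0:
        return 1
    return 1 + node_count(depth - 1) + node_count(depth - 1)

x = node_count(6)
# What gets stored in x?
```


node_count(6)
= 1 + node_count(5) + node_count(5)
= 1 + 2 * node_count(5)
node_count(k) = 2^(k+1) - 1
node_count(0) = 1
node_count(1) = 3
node_count(2) = 7
node_count(3) = 15
node_count(4) = 31
node_count(6) = 2^7 - 1 = 127


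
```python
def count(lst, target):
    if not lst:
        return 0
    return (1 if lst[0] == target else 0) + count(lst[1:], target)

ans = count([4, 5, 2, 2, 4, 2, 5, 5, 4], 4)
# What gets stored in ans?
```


count([4, 5, 2, 2, 4, 2, 5, 5, 4], 4)
lst[0]=4 == 4: 1 + count([5, 2, 2, 4, 2, 5, 5, 4], 4)
lst[0]=5 != 4: 0 + count([2, 2, 4, 2, 5, 5, 4], 4)
lst[0]=2 != 4: 0 + count([2, 4, 2, 5, 5, 4], 4)
lst[0]=2 != 4: 0 + count([4, 2, 5, 5, 4], 4)
lst[0]=4 == 4: 1 + count([2, 5, 5, 4], 4)
lst[0]=2 != 4: 0 + count([5, 5, 4], 4)
lst[0]=5 != 4: 0 + count([5, 4], 4)
lst[0]=5 != 4: 0 + count([4], 4)
lst[0]=4 == 4: 1 + count([], 4)
= 3


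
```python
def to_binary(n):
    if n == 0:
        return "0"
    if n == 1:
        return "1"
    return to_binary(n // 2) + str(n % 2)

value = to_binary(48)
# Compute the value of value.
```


to_binary(48)
= to_binary(24) + "0"
= to_binary(12) + "0" + "0"
= to_binary(6) + "0" + "0" + "0"
= to_binary(3) + "0" + "0" + "0" + "0"
= to_binary(1) + "1" + "0" + "0" + "0" + "0"
= "1" + "1" + "0" + "0" + "0" + "0"
= "110000"


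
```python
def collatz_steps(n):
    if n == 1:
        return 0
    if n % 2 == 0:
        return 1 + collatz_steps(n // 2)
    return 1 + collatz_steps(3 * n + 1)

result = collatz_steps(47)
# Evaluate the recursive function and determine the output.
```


collatz_steps(47)
47 is odd -> 3*47+1 = 142 -> collatz_steps(142)
142 is even -> collatz_steps(71)
71 is odd -> 3*71+1 = 214 -> collatz_steps(214)
214 is even -> collatz_steps(107)
107 is odd -> 3*107+1 = 322 -> collatz_steps(322)
322 is even -> collatz_steps(161)
161 is odd -> 3*161+1 = 484 -> collatz_steps(484)
484 is even -> collatz_steps(242)
242 is even -> collatz_steps(121)
121 is odd -> 3*121+1 = 364 -> collatz_steps(364)
364 is even -> collatz_steps(182)
182 is even -> collatz_steps(91)
91 is odd -> 3*91+1 = 274 -> collatz_steps(274)
274 is even -> collatz_steps(137)
137 is odd -> 3*137+1 = 412 -> collatz_steps(412)
412 is even -> collatz_steps(206)
206 is even -> collatz_steps(103)
103 is odd -> 3*103+1 = 310 -> collatz_steps(310)
310 is even -> collatz_steps(155)
155 is odd -> 3*155+1 = 466 -> collatz_steps(466)
466 is even -> collatz_steps(233)
233 is odd -> 3*233+1 = 700 -> collatz_steps(700)
700 is even -> collatz_steps(350)
350 is even -> collatz_steps(175)
175 is odd -> 3*175+1 = 526 -> collatz_steps(526)
526 is even -> collatz_steps(263)
263 is odd -> 3*263+1 = 790 -> collatz_steps(790)
790 is even -> collatz_steps(395)
395 is odd -> 3*395+1 = 1186 -> collatz_steps(1186)
1186 is even -> collatz_steps(593)
593 is odd -> 3*593+1 = 1780 -> collatz_steps(1780)
1780 is even -> collatz_steps(890)
890 is even -> collatz_steps(445)
445 is odd -> 3*445+1 = 1336 -> collatz_steps(1336)
1336 is even -> collatz_steps(668)
668 is even -> collatz_steps(334)
334 is even -> collatz_steps(167)
167 is odd -> 3*167+1 = 502 -> collatz_steps(502)
502 is even -> collatz_steps(251)
251 is odd -> 3*251+1 = 754 -> collatz_steps(754)
754 is even -> collatz_steps(377)
377 is odd -> 3*377+1 = 1132 -> collatz_steps(1132)
1132 is even -> collatz_steps(566)
566 is even -> collatz_steps(283)
283 is odd -> 3*283+1 = 850 -> collatz_steps(850)
850 is even -> collatz_steps(425)
425 is odd -> 3*425+1 = 1276 -> collatz_steps(1276)
1276 is even -> collatz_steps(638)
638 is even -> collatz_steps(319)
319 is odd -> 3*319+1 = 958 -> collatz_steps(958)
958 is even -> collatz_steps(479)
479 is odd -> 3*479+1 = 1438 -> collatz_steps(1438)
1438 is even -> collatz_steps(719)
719 is odd -> 3*719+1 = 2158 -> collatz_steps(2158)
2158 is even -> collatz_steps(1079)
1079 is odd -> 3*1079+1 = 3238 -> collatz_steps(3238)
3238 is even -> collatz_steps(1619)
1619 is odd -> 3*1619+1 = 4858 -> collatz_steps(4858)
4858 is even -> collatz_steps(2429)
2429 is odd -> 3*2429+1 = 7288 -> collatz_steps(7288)
7288 is even -> collatz_steps(3644)
3644 is even -> collatz_steps(1822)
1822 is even -> collatz_steps(911)
911 is odd -> 3*911+1 = 2734 -> collatz_steps(2734)
2734 is even -> collatz_steps(1367)
1367 is odd -> 3*1367+1 = 4102 -> collatz_steps(4102)
4102 is even -> collatz_steps(2051)
2051 is odd -> 3*2051+1 = 6154 -> collatz_steps(6154)
6154 is even -> collatz_steps(3077)
3077 is odd -> 3*3077+1 = 9232 -> collatz_steps(9232)
9232 is even -> collatz_steps(4616)
4616 is even -> collatz_steps(2308)
2308 is even -> collatz_steps(1154)
1154 is even -> collatz_steps(577)
577 is odd -> 3*577+1 = 1732 -> collatz_steps(1732)
1732 is even -> collatz_steps(866)
866 is even -> collatz_steps(433)
433 is odd -> 3*433+1 = 1300 -> collatz_steps(1300)
1300 is even -> collatz_steps(650)
650 is even -> collatz_steps(325)
325 is odd -> 3*325+1 = 976 -> collatz_steps(976)
976 is even -> collatz_steps(488)
488 is even -> collatz_steps(244)
244 is even -> collatz_steps(122)
122 is even -> collatz_steps(61)
61 is odd -> 3*61+1 = 184 -> collatz_steps(184)
184 is even -> collatz_steps(92)
92 is even -> collatz_steps(46)
46 is even -> collatz_steps(23)
23 is odd -> 3*23+1 = 70 -> collatz_steps(70)
70 is even -> collatz_steps(35)
35 is odd -> 3*35+1 = 106 -> collatz_steps(106)
106 is even -> collatz_steps(53)
53 is odd -> 3*53+1 = 160 -> collatz_steps(160)
160 is even -> collatz_steps(80)
80 is even -> collatz_steps(40)
40 is even -> collatz_steps(20)
20 is even -> collatz_steps(10)
10 is even -> collatz_steps(5)
5 is odd -> 3*5+1 = 16 -> collatz_steps(16)
16 is even -> collatz_steps(8)
8 is even -> collatz_steps(4)
4 is even -> collatz_steps(2)
2 is even -> collatz_steps(1)
Reached 1 after 104 steps
= 104


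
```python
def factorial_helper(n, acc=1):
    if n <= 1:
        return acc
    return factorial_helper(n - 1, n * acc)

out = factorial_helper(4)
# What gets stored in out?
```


factorial_helper(4, 1)
= factorial_helper(3, 4 * 1) = factorial_helper(3, 4)
= factorial_helper(2, 3 * 4) = factorial_helper(2, 12)
= factorial_helper(1, 2 * 12) = factorial_helper(1, 24)
n <= 1, return acc = 24


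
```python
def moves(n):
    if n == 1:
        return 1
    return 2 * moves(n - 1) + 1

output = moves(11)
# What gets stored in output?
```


moves(11)
= 2 * moves(10) + 1
= 2 * (2 * moves(9) + 1) + 1
= 2 * (2 * (2 * moves(8) + 1) + 1) + 1
= 2 * (2 * (2 * (2 * moves(7) + 1) + 1) + 1) + 1
= 2 * (2 * (2 * (2 * (2 * moves(6) + 1) + 1) + 1) + 1) + 1
= 2 * (2 * (2 * (2 * (2 * (2 * moves(5) + 1) + 1) + 1) + 1) + 1) + 1
= 2 * (2 * (2 * (2 * (2 * (2 * (2 * moves(4) + 1) + 1) + 1) + 1) + 1) + 1) + 1
= 2 * (2 * (2 * (2 * (2 * (2 * (2 * (2 * moves(3) + 1) + 1) + 1) + 1) + 1) + 1) + 1) + 1
= 2 * (2 * (2 * (2 * (2 * (2 * (2 * (2 * (2 * moves(2) + 1) + 1) + 1) + 1) + 1) + 1) + 1) + 1) + 1
= 2 * (2 * (2 * (2 * (2 * (2 * (2 * (2 * (2 * (2 * moves(1) + 1) + 1) + 1) + 1) + 1) + 1) + 1) + 1) + 1) + 1
Now compute bottom-up:
moves(1) = 1
moves(2) = 2 * 1 + 1 = 3
moves(3) = 2 * 3 + 1 = 7
moves(4) = 2 * 7 + 1 = 15
moves(5) = 2 * 15 + 1 = 31
moves(6) = 2 * 31 + 1 = 63
moves(7) = 2 * 63 + 1 = 127
moves(8) = 2 * 127 + 1 = 255
moves(9) = 2 * 255 + 1 = 511
moves(10) = 2 * 511 + 1 = 1023
moves(11) = 2 * 1023 + 1 = 2047
= 2047


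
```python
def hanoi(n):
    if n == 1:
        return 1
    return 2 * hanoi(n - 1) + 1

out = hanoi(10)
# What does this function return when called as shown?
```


hanoi(10)
= 2 * hanoi(9) + 1
= 2 * (2 * hanoi(8) + 1) + 1
= 2 * (2 * (2 * hanoi(7) + 1) + 1) + 1
= 2 * (2 * (2 * (2 * hanoi(6) + 1) + 1) + 1) + 1
= 2 * (2 * (2 * (2 * (2 * hanoi(5) + 1) + 1) + 1) + 1) + 1
= 2 * (2 * (2 * (2 * (2 * (2 * hanoi(4) + 1) + 1) + 1) + 1) + 1) + 1
= 2 * (2 * (2 * (2 * (2 * (2 * (2 * hanoi(3) + 1) + 1) + 1) + 1) + 1) + 1) + 1
= 2 * (2 * (2 * (2 * (2 * (2 * (2 * (2 * hanoi(2) + 1) + 1) + 1) + 1) + 1) + 1) + 1) + 1
= 2 * (2 * (2 * (2 * (2 * (2 * (2 * (2 * (2 * hanoi(1) + 1) + 1) + 1) + 1) + 1) + 1) + 1) + 1) + 1
Now compute bottom-up:
hanoi(1) = 1
hanoi(2) = 2 * 1 + 1 = 3
hanoi(3) = 2 * 3 + 1 = 7
hanoi(4) = 2 * 7 + 1 = 15
hanoi(5) = 2 * 15 + 1 = 31
hanoi(6) = 2 * 31 + 1 = 63
hanoi(7) = 2 * 63 + 1 = 127
hanoi(8) = 2 * 127 + 1 = 255
hanoi(9) = 2 * 255 + 1 = 511
hanoi(10) = 2 * 511 + 1 = 1023
= 1023


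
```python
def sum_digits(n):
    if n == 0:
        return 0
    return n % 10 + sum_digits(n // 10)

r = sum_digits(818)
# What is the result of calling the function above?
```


sum_digits(818)
= 8 + sum_digits(81)
= 8 + 1 + sum_digits(8)
= 8 + 1 + 8 + sum_digits(0)
= 8 + 1 + 8 + 0
= 17


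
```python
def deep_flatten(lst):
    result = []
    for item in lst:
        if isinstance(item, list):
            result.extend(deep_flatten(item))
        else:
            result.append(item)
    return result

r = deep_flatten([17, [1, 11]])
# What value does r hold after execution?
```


deep_flatten([17, [1, 11]])
Processing each element:
  17 is not a list -> append 17
  [1, 11] is a list -> deep_flatten recursively -> [1, 11]
= [17, 1, 11]


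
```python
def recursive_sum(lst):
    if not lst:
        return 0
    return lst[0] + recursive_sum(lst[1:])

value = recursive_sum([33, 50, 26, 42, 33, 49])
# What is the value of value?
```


recursive_sum([33, 50, 26, 42, 33, 49])
= 33 + recursive_sum([50, 26, 42, 33, 49])
= 33 + 50 + recursive_sum([26, 42, 33, 49])
= 33 + 50 + 26 + recursive_sum([42, 33, 49])
= 33 + 50 + 26 + 42 + recursive_sum([33, 49])
= 33 + 50 + 26 + 42 + 33 + recursive_sum([49])
= 33 + 50 + 26 + 42 + 33 + 49 + recursive_sum([])
= 33 + 50 + 26 + 42 + 33 + 49 + 0
= 233


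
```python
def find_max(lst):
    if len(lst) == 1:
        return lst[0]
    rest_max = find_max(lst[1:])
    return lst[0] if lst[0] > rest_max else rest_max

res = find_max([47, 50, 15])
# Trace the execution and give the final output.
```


find_max([47, 50, 15])
= compare 47 with find_max([50, 15])
= compare 50 with find_max([15])
Base: find_max([15]) = 15
compare 50 with 15: max = 50
compare 47 with 50: max = 50
= 50


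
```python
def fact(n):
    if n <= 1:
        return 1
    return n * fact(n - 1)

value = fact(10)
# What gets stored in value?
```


fact(10)
= 10 * fact(9)
= 10 * 9 * fact(8)
= 10 * 9 * 8 * fact(7)
= 10 * 9 * 8 * 7 * fact(6)
= 10 * 9 * 8 * 7 * 6 * fact(5)
= 10 * 9 * 8 * 7 * 6 * 5 * fact(4)
= 10 * 9 * 8 * 7 * 6 * 5 * 4 * fact(3)
= 10 * 9 * 8 * 7 * 6 * 5 * 4 * 3 * fact(2)
= 10 * 9 * 8 * 7 * 6 * 5 * 4 * 3 * 2 * fact(1)
= 10 * 9 * 8 * 7 * 6 * 5 * 4 * 3 * 2 * 1
= 3628800


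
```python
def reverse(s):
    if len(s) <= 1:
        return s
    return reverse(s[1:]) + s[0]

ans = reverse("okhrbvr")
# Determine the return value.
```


reverse("okhrbvr")
= reverse("khrbvr") + "o"
= reverse("hrbvr") + "k" + "o"
= reverse("rbvr") + "h" + "k" + "o"
= reverse("bvr") + "r" + "h" + "k" + "o"
= reverse("vr") + "b" + "r" + "h" + "k" + "o"
= reverse("r") + "v" + "b" + "r" + "h" + "k" + "o"
= "r" + "v" + "b" + "r" + "h" + "k" + "o"
= "rvbrhko"


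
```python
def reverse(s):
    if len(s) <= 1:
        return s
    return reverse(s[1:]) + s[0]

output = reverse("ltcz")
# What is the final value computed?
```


reverse("ltcz")
= reverse("tcz") + "l"
= reverse("cz") + "t" + "l"
= reverse("z") + "c" + "t" + "l"
= "z" + "c" + "t" + "l"
= "zctl"


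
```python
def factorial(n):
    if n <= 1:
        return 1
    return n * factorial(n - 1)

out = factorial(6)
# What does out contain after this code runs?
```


factorial(6)
= 6 * factorial(5)
= 6 * 5 * factorial(4)
= 6 * 5 * 4 * factorial(3)
= 6 * 5 * 4 * 3 * factorial(2)
= 6 * 5 * 4 * 3 * 2 * factorial(1)
= 6 * 5 * 4 * 3 * 2 * 1
= 720


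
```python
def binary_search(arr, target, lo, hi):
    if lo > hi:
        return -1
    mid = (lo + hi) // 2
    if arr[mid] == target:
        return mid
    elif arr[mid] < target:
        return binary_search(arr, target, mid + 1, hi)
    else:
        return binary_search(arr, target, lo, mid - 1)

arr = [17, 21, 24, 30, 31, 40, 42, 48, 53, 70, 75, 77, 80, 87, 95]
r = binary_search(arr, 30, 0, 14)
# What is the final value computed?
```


binary_search(arr, 30, 0, 14)
lo=0, hi=14, mid=7, arr[mid]=48
48 > 30, search left half
lo=0, hi=6, mid=3, arr[mid]=30
arr[3] == 30, found at index 3
= 3


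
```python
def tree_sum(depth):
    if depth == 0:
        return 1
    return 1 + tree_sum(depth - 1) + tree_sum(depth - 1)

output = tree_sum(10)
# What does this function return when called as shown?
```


tree_sum(10)
= 1 + tree_sum(9) + tree_sum(9)
= 1 + 2 * tree_sum(9)
tree_sum(k) = 2^(k+1) - 1
tree_sum(0) = 1
tree_sum(1) = 3
tree_sum(2) = 7
tree_sum(3) = 15
tree_sum(4) = 31
tree_sum(10) = 2^11 - 1 = 2047


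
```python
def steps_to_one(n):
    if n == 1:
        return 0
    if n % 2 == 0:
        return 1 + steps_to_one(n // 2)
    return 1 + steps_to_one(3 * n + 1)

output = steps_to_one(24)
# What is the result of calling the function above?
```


steps_to_one(24)
24 is even -> steps_to_one(12)
12 is even -> steps_to_one(6)
6 is even -> steps_to_one(3)
3 is odd -> 3*3+1 = 10 -> steps_to_one(10)
10 is even -> steps_to_one(5)
5 is odd -> 3*5+1 = 16 -> steps_to_one(16)
16 is even -> steps_to_one(8)
8 is even -> steps_to_one(4)
4 is even -> steps_to_one(2)
2 is even -> steps_to_one(1)
Reached 1 after 10 steps
= 10


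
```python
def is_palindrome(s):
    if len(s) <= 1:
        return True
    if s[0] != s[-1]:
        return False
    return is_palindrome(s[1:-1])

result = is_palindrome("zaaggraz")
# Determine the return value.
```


is_palindrome("zaaggraz")
"zaaggraz": s[0]='z' == s[-1]='z' -> is_palindrome("aaggra")
"aaggra": s[0]='a' == s[-1]='a' -> is_palindrome("aggr")
"aggr": s[0]='a' != s[-1]='r' -> False
= False


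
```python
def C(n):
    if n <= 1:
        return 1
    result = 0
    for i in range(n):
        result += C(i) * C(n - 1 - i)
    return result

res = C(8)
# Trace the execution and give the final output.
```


C(8)
= sum of C(i) * C(8-1-i) for i in 0..7
First compute sub-values bottom-up:
  C(0) = 1, C(1) = 1
  C(2) = 1*1 + 1*1 = 2
  C(3) = 1*2 + 1*1 + 2*1 = 5
  C(4) = 1*5 + 1*2 + 2*1 + 5*1 = 14
  C(5) = 1*14 + 1*5 + 2*2 + 5*1 + 14*1 = 42
  C(6) = 1*42 + 1*14 + 2*5 + 5*2 + 14*1 + 42*1 = 132
  C(7) = 1*132 + 1*42 + 2*14 + 5*5 + 14*2 + 42*1 + 132*1 = 429
Now C(8):
  C(0)*C(7) = 1*429 = 429
  C(1)*C(6) = 1*132 = 132
  C(2)*C(5) = 2*42 = 84
  C(3)*C(4) = 5*14 = 70
  C(4)*C(3) = 14*5 = 70
  C(5)*C(2) = 42*2 = 84
  C(6)*C(1) = 132*1 = 132
  C(7)*C(0) = 429*1 = 429
= 429 + 132 + 84 + 70 + 70 + 84 + 132 + 429
= 1430


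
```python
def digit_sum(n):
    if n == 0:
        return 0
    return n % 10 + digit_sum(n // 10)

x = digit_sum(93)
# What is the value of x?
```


digit_sum(93)
= 3 + digit_sum(9)
= 3 + 9 + digit_sum(0)
= 3 + 9 + 0
= 12


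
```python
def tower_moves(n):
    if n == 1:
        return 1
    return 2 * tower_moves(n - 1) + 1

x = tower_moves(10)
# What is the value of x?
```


tower_moves(10)
= 2 * tower_moves(9) + 1
= 2 * (2 * tower_moves(8) + 1) + 1
= 2 * (2 * (2 * tower_moves(7) + 1) + 1) + 1
= 2 * (2 * (2 * (2 * tower_moves(6) + 1) + 1) + 1) + 1
= 2 * (2 * (2 * (2 * (2 * tower_moves(5) + 1) + 1) + 1) + 1) + 1
= 2 * (2 * (2 * (2 * (2 * (2 * tower_moves(4) + 1) + 1) + 1) + 1) + 1) + 1
= 2 * (2 * (2 * (2 * (2 * (2 * (2 * tower_moves(3) + 1) + 1) + 1) + 1) + 1) + 1) + 1
= 2 * (2 * (2 * (2 * (2 * (2 * (2 * (2 * tower_moves(2) + 1) + 1) + 1) + 1) + 1) + 1) + 1) + 1
= 2 * (2 * (2 * (2 * (2 * (2 * (2 * (2 * (2 * tower_moves(1) + 1) + 1) + 1) + 1) + 1) + 1) + 1) + 1) + 1
Now compute bottom-up:
tower_moves(1) = 1
tower_moves(2) = 2 * 1 + 1 = 3
tower_moves(3) = 2 * 3 + 1 = 7
tower_moves(4) = 2 * 7 + 1 = 15
tower_moves(5) = 2 * 15 + 1 = 31
tower_moves(6) = 2 * 31 + 1 = 63
tower_moves(7) = 2 * 63 + 1 = 127
tower_moves(8) = 2 * 127 + 1 = 255
tower_moves(9) = 2 * 255 + 1 = 511
tower_moves(10) = 2 * 511 + 1 = 1023
= 1023


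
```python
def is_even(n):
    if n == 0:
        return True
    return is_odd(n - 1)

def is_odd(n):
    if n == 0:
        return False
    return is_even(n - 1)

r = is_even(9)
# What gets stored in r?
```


is_even(9)
= is_odd(8)
= is_even(7)
= is_odd(6)
= is_even(5)
= is_odd(4)
= is_even(3)
= is_odd(2)
= is_even(1)
= is_odd(0)
n == 0: return False
= False


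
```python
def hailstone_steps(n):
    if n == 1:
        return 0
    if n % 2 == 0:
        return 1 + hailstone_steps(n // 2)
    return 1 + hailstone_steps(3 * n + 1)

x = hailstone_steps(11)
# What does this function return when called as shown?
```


hailstone_steps(11)
11 is odd -> 3*11+1 = 34 -> hailstone_steps(34)
34 is even -> hailstone_steps(17)
17 is odd -> 3*17+1 = 52 -> hailstone_steps(52)
52 is even -> hailstone_steps(26)
26 is even -> hailstone_steps(13)
13 is odd -> 3*13+1 = 40 -> hailstone_steps(40)
40 is even -> hailstone_steps(20)
20 is even -> hailstone_steps(10)
10 is even -> hailstone_steps(5)
5 is odd -> 3*5+1 = 16 -> hailstone_steps(16)
16 is even -> hailstone_steps(8)
8 is even -> hailstone_steps(4)
4 is even -> hailstone_steps(2)
2 is even -> hailstone_steps(1)
Reached 1 after 14 steps
= 14


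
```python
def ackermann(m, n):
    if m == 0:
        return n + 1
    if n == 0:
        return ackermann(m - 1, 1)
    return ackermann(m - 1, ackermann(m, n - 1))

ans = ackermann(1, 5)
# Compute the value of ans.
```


ackermann(1, 5)
= ackermann(0, ackermann(1, 4))
First compute ackermann(1, 4) = 6
= ackermann(0, 6)
= 7


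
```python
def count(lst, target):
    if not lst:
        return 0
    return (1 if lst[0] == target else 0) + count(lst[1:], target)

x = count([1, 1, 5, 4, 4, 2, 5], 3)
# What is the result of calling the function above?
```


count([1, 1, 5, 4, 4, 2, 5], 3)
lst[0]=1 != 3: 0 + count([1, 5, 4, 4, 2, 5], 3)
lst[0]=1 != 3: 0 + count([5, 4, 4, 2, 5], 3)
lst[0]=5 != 3: 0 + count([4, 4, 2, 5], 3)
lst[0]=4 != 3: 0 + count([4, 2, 5], 3)
lst[0]=4 != 3: 0 + count([2, 5], 3)
lst[0]=2 != 3: 0 + count([5], 3)
lst[0]=5 != 3: 0 + count([], 3)
= 0


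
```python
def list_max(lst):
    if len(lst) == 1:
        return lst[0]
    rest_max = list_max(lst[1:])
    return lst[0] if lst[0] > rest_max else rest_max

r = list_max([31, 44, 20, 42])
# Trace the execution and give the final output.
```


list_max([31, 44, 20, 42])
= compare 31 with list_max([44, 20, 42])
= compare 44 with list_max([20, 42])
= compare 20 with list_max([42])
Base: list_max([42]) = 42
compare 20 with 42: max = 42
compare 44 with 42: max = 44
compare 31 with 44: max = 44
= 44


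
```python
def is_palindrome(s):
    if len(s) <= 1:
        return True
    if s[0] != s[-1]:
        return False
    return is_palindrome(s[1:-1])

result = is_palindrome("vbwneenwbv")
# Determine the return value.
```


is_palindrome("vbwneenwbv")
"vbwneenwbv": s[0]='v' == s[-1]='v' -> is_palindrome("bwneenwb")
"bwneenwb": s[0]='b' == s[-1]='b' -> is_palindrome("wneenw")
"wneenw": s[0]='w' == s[-1]='w' -> is_palindrome("neen")
"neen": s[0]='n' == s[-1]='n' -> is_palindrome("ee")
"ee": s[0]='e' == s[-1]='e' -> is_palindrome("")
"": len <= 1 -> True
= True


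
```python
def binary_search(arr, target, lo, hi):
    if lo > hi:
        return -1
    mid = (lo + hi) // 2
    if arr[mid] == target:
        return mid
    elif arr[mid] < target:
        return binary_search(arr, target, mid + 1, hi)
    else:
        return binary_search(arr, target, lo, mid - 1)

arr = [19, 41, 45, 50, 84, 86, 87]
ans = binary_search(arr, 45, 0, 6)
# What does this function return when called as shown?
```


binary_search(arr, 45, 0, 6)
lo=0, hi=6, mid=3, arr[mid]=50
50 > 45, search left half
lo=0, hi=2, mid=1, arr[mid]=41
41 < 45, search right half
lo=2, hi=2, mid=2, arr[mid]=45
arr[2] == 45, found at index 2
= 2


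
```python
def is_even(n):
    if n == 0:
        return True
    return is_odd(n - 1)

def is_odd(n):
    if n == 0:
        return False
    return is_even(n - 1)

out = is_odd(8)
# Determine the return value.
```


is_odd(8)
= is_even(7)
= is_odd(6)
= is_even(5)
= is_odd(4)
= is_even(3)
= is_odd(2)
= is_even(1)
= is_odd(0)
n == 0: return False
= False


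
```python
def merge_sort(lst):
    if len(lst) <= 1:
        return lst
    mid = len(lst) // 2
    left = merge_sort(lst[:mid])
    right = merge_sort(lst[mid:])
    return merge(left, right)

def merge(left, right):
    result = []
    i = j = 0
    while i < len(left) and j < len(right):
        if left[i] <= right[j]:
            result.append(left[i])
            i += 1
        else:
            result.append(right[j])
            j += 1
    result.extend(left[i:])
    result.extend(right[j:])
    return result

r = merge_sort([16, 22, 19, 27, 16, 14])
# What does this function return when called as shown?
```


merge_sort([16, 22, 19, 27, 16, 14])
Split into [16, 22, 19] and [27, 16, 14]
Left sorted: [16, 19, 22]
Right sorted: [14, 16, 27]
Merge [16, 19, 22] and [14, 16, 27]
= [14, 16, 16, 19, 22, 27]


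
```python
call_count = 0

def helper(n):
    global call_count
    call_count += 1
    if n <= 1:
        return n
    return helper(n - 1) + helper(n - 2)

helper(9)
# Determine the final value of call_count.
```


helper(9) calls helper(8) and helper(7); each non-base call branches into two more.
Let C(k) = total number of calls made by helper(k), including the call to helper(k) itself.
Base cases: C(0) = 1, C(1) = 1
Recurrence: C(k) = 1 + C(k-1) + C(k-2)
  C(2) = 1 + C(1) + C(0) = 1 + 1 + 1 = 3
  C(3) = 1 + C(2) + C(1) = 1 + 3 + 1 = 5
  C(4) = 1 + C(3) + C(2) = 1 + 5 + 3 = 9
  C(5) = 1 + C(4) + C(3) = 1 + 9 + 5 = 15
  C(6) = 1 + C(5) + C(4) = 1 + 15 + 9 = 25
  C(7) = 1 + C(6) + C(5) = 1 + 25 + 15 = 41
  C(8) = 1 + C(7) + C(6) = 1 + 41 + 25 = 67
  C(9) = 1 + C(8) + C(7) = 1 + 67 + 41 = 109
Total calls = C(9) = 109
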